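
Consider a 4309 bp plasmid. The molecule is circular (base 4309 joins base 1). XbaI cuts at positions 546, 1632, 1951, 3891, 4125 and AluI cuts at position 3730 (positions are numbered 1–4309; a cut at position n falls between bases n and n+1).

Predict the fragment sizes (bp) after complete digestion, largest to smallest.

1779, 1086, 730, 319, 234, 161 bp

Combined cut positions (sorted): 546, 1632, 1951, 3730, 3891, 4125.
Circular molecule, 6 cuts → 6 fragments:
  1632 − 546 = 1086 bp
  1951 − 1632 = 319 bp
  3730 − 1951 = 1779 bp
  3891 − 3730 = 161 bp
  4125 − 3891 = 234 bp
  wrap: 4309 − 4125 + 546 = 730 bp
Sorted largest to smallest: 1779, 1086, 730, 319, 234, 161 bp.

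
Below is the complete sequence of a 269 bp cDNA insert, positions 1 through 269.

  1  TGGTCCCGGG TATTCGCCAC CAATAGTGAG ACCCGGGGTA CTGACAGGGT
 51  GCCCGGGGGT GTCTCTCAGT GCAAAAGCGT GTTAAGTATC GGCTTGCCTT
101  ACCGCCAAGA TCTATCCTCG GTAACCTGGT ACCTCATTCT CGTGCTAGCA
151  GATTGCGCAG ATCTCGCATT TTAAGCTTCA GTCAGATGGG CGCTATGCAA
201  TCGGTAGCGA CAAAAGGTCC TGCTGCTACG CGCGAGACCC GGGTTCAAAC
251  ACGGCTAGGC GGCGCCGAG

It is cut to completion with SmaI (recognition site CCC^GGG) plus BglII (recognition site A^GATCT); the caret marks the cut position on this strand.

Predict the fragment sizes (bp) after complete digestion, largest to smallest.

SmaI sites (CCCGGG) start at positions 5, 32, 52, 238.
SmaI cuts after base 3 of each site, so after positions 7, 34, 54, 240.
BglII sites (AGATCT) start at positions 108, 159.
BglII cuts after the first base of each site, so after positions 108, 159.
Combined cut positions: 7, 34, 54, 108, 159, 240.
Linear molecule, 6 cuts → 7 fragments:
  1–7 → 7 bp
  8–34 → 27 bp
  35–54 → 20 bp
  55–108 → 54 bp
  109–159 → 51 bp
  160–240 → 81 bp
  241–269 → 29 bp
Sorted largest to smallest: 81, 54, 51, 29, 27, 20, 7 bp.

81, 54, 51, 29, 27, 20, 7 bp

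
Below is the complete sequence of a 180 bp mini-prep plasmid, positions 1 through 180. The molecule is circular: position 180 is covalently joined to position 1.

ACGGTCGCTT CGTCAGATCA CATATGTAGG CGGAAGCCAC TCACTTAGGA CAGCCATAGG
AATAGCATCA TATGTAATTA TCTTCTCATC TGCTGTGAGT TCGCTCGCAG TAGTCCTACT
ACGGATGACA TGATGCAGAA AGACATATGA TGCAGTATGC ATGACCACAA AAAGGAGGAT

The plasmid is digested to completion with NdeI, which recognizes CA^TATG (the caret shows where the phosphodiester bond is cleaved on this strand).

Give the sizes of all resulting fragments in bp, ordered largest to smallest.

NdeI sites (CATATG) start at positions 21, 69, 144.
NdeI cuts after base 2 of each site, so after positions 22, 70, 145.
Circular molecule, 3 cuts → 3 fragments:
  23–70 → 48 bp
  71–145 → 75 bp
  146–180 then 1–22 → 35 + 22 = 57 bp
Sorted largest to smallest: 75, 57, 48 bp.

75, 57, 48 bp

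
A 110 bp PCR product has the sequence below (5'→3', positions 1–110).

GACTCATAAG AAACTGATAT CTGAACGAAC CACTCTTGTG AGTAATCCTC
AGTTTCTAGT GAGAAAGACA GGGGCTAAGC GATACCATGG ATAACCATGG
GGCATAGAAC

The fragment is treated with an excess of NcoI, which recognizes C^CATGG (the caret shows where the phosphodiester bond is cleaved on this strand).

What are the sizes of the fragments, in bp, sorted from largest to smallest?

85, 15, 10 bp

NcoI sites (CCATGG) start at positions 85, 95.
NcoI cuts after the first base of each site, so after positions 85, 95.
Linear molecule, 2 cuts → 3 fragments:
  1–85 → 85 bp
  86–95 → 10 bp
  96–110 → 15 bp
Sorted largest to smallest: 85, 15, 10 bp.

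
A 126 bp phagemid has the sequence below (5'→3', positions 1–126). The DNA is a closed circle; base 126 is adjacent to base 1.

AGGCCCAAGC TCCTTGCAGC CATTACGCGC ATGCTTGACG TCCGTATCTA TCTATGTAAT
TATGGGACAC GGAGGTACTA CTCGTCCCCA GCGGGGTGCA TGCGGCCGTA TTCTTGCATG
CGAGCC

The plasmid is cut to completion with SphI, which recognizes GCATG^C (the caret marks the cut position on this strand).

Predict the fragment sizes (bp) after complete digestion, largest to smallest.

SphI sites (GCATGC) start at positions 29, 98, 116.
SphI cuts after base 5 of each site (before the last base), so after positions 33, 102, 120.
Circular molecule, 3 cuts → 3 fragments:
  34–102 → 69 bp
  103–120 → 18 bp
  121–126 then 1–33 → 6 + 33 = 39 bp
Sorted largest to smallest: 69, 39, 18 bp.

69, 39, 18 bp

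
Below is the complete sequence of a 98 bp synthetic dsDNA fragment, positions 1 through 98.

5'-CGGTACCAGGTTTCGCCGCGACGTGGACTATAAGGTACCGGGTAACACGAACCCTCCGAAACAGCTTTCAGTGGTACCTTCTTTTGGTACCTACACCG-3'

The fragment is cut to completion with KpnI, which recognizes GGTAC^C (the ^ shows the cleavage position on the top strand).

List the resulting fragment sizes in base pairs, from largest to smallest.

KpnI sites (GGTACC) start at positions 2, 34, 73, 86.
KpnI cuts after base 5 of each site (before the last base), so after positions 6, 38, 77, 90.
Linear molecule, 4 cuts → 5 fragments:
  1–6 → 6 bp
  7–38 → 32 bp
  39–77 → 39 bp
  78–90 → 13 bp
  91–98 → 8 bp
Sorted largest to smallest: 39, 32, 13, 8, 6 bp.

39, 32, 13, 8, 6 bp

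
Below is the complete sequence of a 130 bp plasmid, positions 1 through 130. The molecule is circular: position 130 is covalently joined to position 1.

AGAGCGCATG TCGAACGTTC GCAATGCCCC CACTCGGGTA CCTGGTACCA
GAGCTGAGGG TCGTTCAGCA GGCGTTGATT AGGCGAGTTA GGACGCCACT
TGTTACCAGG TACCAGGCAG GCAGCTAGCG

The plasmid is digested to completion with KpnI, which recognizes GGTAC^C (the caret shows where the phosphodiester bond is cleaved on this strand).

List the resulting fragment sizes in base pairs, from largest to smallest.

65, 58, 7 bp

KpnI sites (GGTACC) start at positions 37, 44, 109.
KpnI cuts after base 5 of each site (before the last base), so after positions 41, 48, 113.
Circular molecule, 3 cuts → 3 fragments:
  42–48 → 7 bp
  49–113 → 65 bp
  114–130 then 1–41 → 17 + 41 = 58 bp
Sorted largest to smallest: 65, 58, 7 bp.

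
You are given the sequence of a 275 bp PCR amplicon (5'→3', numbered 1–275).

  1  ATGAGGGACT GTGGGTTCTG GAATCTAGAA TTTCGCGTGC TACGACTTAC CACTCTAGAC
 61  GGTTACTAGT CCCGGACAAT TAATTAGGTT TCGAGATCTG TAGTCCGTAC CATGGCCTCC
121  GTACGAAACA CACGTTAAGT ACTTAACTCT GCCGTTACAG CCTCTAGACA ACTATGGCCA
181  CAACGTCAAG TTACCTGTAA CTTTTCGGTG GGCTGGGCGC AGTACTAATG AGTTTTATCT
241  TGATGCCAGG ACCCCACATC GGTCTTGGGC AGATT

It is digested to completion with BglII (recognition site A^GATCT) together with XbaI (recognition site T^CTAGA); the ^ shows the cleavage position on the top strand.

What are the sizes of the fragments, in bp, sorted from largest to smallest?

The BglII site (AGATCT) starts at position 94.
BglII cuts after the first base of each site, so after position 94.
XbaI sites (TCTAGA) start at positions 24, 54, 163.
XbaI cuts after the first base of each site, so after positions 24, 54, 163.
Combined cut positions: 24, 54, 94, 163.
Linear molecule, 4 cuts → 5 fragments:
  1–24 → 24 bp
  25–54 → 30 bp
  55–94 → 40 bp
  95–163 → 69 bp
  164–275 → 112 bp
Sorted largest to smallest: 112, 69, 40, 30, 24 bp.

112, 69, 40, 30, 24 bp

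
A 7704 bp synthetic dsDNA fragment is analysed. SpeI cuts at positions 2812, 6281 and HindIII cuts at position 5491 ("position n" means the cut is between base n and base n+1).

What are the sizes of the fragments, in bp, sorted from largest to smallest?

2812, 2679, 1423, 790 bp

Combined cut positions (sorted): 2812, 5491, 6281.
Linear molecule, 3 cuts → 4 fragments:
  2812 − 0 = 2812 bp
  5491 − 2812 = 2679 bp
  6281 − 5491 = 790 bp
  7704 − 6281 = 1423 bp
Sorted largest to smallest: 2812, 2679, 1423, 790 bp.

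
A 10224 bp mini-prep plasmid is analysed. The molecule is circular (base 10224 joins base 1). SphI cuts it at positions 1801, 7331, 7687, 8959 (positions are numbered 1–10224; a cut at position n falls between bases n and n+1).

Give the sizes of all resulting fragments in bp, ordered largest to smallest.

Circular molecule, 4 cuts → 4 fragments:
  7331 − 1801 = 5530 bp
  7687 − 7331 = 356 bp
  8959 − 7687 = 1272 bp
  wrap: 10224 − 8959 + 1801 = 3066 bp
Sorted largest to smallest: 5530, 3066, 1272, 356 bp.

5530, 3066, 1272, 356 bp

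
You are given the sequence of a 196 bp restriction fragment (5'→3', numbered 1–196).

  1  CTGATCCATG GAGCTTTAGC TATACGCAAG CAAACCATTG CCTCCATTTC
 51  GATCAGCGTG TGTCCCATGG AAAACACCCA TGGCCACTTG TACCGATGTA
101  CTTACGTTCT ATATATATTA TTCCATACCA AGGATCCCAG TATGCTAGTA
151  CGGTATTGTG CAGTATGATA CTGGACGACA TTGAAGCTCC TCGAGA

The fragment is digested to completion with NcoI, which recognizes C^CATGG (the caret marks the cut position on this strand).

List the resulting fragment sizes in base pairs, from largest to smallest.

NcoI sites (CCATGG) start at positions 6, 65, 78.
NcoI cuts after the first base of each site, so after positions 6, 65, 78.
Linear molecule, 3 cuts → 4 fragments:
  1–6 → 6 bp
  7–65 → 59 bp
  66–78 → 13 bp
  79–196 → 118 bp
Sorted largest to smallest: 118, 59, 13, 6 bp.

118, 59, 13, 6 bp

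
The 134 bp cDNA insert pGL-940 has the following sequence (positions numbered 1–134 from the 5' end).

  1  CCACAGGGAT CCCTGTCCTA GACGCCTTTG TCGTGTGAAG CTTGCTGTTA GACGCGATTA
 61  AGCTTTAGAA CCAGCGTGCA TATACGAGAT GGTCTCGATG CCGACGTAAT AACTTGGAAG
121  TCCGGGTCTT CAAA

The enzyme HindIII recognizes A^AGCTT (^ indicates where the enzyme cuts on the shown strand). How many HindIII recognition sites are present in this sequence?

2

AAGCTT occurs starting at positions 38, 60.
HindIII cuts at 2 sites.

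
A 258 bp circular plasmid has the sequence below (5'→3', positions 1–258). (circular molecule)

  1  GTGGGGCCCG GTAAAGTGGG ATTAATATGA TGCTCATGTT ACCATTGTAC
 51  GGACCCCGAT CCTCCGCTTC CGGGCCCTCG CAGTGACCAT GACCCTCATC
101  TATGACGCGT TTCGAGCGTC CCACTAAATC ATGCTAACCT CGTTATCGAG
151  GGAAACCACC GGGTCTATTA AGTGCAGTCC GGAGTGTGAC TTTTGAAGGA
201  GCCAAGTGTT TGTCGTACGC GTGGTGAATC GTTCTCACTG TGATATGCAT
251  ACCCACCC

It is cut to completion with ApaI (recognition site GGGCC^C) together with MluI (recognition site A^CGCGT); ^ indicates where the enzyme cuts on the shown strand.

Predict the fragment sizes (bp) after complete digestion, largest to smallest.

ApaI sites (GGGCCC) start at positions 4, 72.
ApaI cuts after base 5 of each site (before the last base), so after positions 8, 76.
MluI sites (ACGCGT) start at positions 105, 217.
MluI cuts after the first base of each site, so after positions 105, 217.
Combined cut positions: 8, 76, 105, 217.
Circular molecule, 4 cuts → 4 fragments:
  9–76 → 68 bp
  77–105 → 29 bp
  106–217 → 112 bp
  218–258 then 1–8 → 41 + 8 = 49 bp
Sorted largest to smallest: 112, 68, 49, 29 bp.

112, 68, 49, 29 bp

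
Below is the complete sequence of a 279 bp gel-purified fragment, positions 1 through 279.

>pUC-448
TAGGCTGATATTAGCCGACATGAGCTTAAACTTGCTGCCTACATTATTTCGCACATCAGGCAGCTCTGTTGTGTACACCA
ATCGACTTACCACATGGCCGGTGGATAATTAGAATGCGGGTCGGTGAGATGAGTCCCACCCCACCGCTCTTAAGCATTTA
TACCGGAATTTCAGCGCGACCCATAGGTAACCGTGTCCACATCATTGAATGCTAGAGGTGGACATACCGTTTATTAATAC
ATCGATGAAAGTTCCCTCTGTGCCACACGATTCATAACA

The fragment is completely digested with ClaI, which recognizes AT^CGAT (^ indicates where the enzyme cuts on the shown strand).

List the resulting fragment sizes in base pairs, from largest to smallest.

242, 37 bp

The ClaI site (ATCGAT) starts at position 241.
ClaI cuts after base 2 of each site, so after position 242.
Linear molecule, 1 cut → 2 fragments:
  1–242 → 242 bp
  243–279 → 37 bp
Sorted largest to smallest: 242, 37 bp.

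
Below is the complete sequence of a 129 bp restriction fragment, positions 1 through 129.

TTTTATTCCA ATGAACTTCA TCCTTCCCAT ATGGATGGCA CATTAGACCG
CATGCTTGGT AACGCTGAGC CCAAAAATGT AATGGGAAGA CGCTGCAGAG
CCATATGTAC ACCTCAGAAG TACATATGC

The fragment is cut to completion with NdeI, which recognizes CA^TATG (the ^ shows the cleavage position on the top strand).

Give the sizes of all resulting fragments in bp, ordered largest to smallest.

74, 29, 21, 5 bp

NdeI sites (CATATG) start at positions 28, 102, 123.
NdeI cuts after base 2 of each site, so after positions 29, 103, 124.
Linear molecule, 3 cuts → 4 fragments:
  1–29 → 29 bp
  30–103 → 74 bp
  104–124 → 21 bp
  125–129 → 5 bp
Sorted largest to smallest: 74, 29, 21, 5 bp.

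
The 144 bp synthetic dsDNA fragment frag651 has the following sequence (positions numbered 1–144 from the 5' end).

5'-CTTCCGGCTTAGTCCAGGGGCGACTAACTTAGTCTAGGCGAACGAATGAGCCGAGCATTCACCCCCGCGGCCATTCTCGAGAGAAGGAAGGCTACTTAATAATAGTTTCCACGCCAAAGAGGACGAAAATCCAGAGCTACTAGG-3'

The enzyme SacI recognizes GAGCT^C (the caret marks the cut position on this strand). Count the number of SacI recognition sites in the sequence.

0

No occurrence of GAGCTC is present in the sequence.
SacI does not cut: 0 sites.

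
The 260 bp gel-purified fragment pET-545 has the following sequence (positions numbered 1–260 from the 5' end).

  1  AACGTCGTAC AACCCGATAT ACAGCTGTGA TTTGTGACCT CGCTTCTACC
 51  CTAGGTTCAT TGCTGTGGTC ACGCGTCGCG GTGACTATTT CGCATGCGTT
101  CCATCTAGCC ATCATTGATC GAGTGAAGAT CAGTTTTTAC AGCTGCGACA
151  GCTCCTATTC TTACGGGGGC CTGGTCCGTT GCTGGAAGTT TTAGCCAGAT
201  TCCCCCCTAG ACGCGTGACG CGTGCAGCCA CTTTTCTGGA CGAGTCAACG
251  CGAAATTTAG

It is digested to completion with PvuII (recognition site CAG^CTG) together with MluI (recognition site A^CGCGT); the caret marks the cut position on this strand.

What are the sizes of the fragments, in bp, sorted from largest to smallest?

PvuII sites (CAGCTG) start at positions 22, 140.
PvuII cuts after base 3 of each site, so after positions 24, 142.
MluI sites (ACGCGT) start at positions 71, 211, 218.
MluI cuts after the first base of each site, so after positions 71, 211, 218.
Combined cut positions: 24, 71, 142, 211, 218.
Linear molecule, 5 cuts → 6 fragments:
  1–24 → 24 bp
  25–71 → 47 bp
  72–142 → 71 bp
  143–211 → 69 bp
  212–218 → 7 bp
  219–260 → 42 bp
Sorted largest to smallest: 71, 69, 47, 42, 24, 7 bp.

71, 69, 47, 42, 24, 7 bp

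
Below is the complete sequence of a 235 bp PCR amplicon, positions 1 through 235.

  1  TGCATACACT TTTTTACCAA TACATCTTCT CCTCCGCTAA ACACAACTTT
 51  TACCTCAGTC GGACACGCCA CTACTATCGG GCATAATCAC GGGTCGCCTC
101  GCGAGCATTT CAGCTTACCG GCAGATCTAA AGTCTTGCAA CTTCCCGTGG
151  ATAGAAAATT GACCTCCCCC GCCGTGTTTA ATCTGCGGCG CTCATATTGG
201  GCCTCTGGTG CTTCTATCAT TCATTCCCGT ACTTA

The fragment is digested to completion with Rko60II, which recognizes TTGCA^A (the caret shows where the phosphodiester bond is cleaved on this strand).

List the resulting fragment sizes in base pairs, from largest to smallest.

139, 96 bp

The Rko60II site (TTGCAA) starts at position 135.
Rko60II cuts after base 5 of each site (before the last base), so after position 139.
Linear molecule, 1 cut → 2 fragments:
  1–139 → 139 bp
  140–235 → 96 bp
Sorted largest to smallest: 139, 96 bp.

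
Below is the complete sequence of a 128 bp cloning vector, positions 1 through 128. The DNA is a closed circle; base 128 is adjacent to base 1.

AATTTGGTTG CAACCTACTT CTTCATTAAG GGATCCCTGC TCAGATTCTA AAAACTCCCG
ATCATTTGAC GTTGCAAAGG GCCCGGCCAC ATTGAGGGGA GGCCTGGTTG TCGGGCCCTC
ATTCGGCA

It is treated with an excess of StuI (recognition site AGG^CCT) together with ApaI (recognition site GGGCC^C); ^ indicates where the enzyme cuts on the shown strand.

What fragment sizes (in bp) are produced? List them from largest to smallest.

The StuI site (AGGCCT) starts at position 100.
StuI cuts after base 3 of each site, so after position 102.
ApaI sites (GGGCCC) start at positions 79, 113.
ApaI cuts after base 5 of each site (before the last base), so after positions 83, 117.
Combined cut positions: 83, 102, 117.
Circular molecule, 3 cuts → 3 fragments:
  84–102 → 19 bp
  103–117 → 15 bp
  118–128 then 1–83 → 11 + 83 = 94 bp
Sorted largest to smallest: 94, 19, 15 bp.

94, 19, 15 bp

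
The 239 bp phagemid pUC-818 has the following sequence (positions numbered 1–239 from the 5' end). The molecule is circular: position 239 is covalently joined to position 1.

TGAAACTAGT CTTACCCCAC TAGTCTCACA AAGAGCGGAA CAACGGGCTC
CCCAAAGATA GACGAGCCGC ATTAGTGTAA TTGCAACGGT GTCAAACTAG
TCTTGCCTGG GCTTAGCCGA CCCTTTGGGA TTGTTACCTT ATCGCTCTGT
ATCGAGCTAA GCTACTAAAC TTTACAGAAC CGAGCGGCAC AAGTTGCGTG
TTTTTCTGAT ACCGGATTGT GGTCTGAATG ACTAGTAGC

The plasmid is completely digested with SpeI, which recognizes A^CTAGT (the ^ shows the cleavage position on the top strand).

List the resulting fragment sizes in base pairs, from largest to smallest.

135, 77, 14, 13 bp

SpeI sites (ACTAGT) start at positions 5, 19, 96, 231.
SpeI cuts after the first base of each site, so after positions 5, 19, 96, 231.
Circular molecule, 4 cuts → 4 fragments:
  6–19 → 14 bp
  20–96 → 77 bp
  97–231 → 135 bp
  232–239 then 1–5 → 8 + 5 = 13 bp
Sorted largest to smallest: 135, 77, 14, 13 bp.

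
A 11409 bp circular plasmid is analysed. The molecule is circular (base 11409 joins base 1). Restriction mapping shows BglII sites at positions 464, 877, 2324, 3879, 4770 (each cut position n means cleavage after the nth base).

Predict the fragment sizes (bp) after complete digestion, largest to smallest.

7103, 1555, 1447, 891, 413 bp

Circular molecule, 5 cuts → 5 fragments:
  877 − 464 = 413 bp
  2324 − 877 = 1447 bp
  3879 − 2324 = 1555 bp
  4770 − 3879 = 891 bp
  wrap: 11409 − 4770 + 464 = 7103 bp
Sorted largest to smallest: 7103, 1555, 1447, 891, 413 bp.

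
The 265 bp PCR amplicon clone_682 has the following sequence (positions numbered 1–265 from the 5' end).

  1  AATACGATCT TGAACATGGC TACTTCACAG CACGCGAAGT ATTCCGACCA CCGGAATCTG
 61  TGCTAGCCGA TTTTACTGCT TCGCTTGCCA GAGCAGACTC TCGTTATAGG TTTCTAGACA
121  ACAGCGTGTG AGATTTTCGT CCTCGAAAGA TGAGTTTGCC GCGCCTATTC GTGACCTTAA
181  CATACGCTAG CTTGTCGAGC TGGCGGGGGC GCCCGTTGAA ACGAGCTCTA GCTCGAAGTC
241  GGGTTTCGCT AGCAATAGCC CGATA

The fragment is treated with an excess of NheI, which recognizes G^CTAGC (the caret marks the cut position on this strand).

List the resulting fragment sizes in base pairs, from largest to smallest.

124, 62, 62, 17 bp

NheI sites (GCTAGC) start at positions 62, 186, 248.
NheI cuts after the first base of each site, so after positions 62, 186, 248.
Linear molecule, 3 cuts → 4 fragments:
  1–62 → 62 bp
  63–186 → 124 bp
  187–248 → 62 bp
  249–265 → 17 bp
Sorted largest to smallest: 124, 62, 62, 17 bp.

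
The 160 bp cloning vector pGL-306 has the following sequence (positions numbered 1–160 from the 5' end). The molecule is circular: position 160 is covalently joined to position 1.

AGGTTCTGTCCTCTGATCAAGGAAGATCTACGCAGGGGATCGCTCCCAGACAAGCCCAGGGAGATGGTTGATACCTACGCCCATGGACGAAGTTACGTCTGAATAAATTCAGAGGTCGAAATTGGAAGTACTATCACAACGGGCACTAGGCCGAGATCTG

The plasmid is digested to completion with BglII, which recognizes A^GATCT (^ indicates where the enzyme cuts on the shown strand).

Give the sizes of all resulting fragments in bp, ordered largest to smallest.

130, 30 bp

BglII sites (AGATCT) start at positions 24, 154.
BglII cuts after the first base of each site, so after positions 24, 154.
Circular molecule, 2 cuts → 2 fragments:
  25–154 → 130 bp
  155–160 then 1–24 → 6 + 24 = 30 bp
Sorted largest to smallest: 130, 30 bp.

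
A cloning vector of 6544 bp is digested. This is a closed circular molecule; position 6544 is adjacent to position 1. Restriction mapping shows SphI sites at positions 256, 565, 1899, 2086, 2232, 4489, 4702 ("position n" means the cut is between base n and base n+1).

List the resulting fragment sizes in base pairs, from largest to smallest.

Circular molecule, 7 cuts → 7 fragments:
  565 − 256 = 309 bp
  1899 − 565 = 1334 bp
  2086 − 1899 = 187 bp
  2232 − 2086 = 146 bp
  4489 − 2232 = 2257 bp
  4702 − 4489 = 213 bp
  wrap: 6544 − 4702 + 256 = 2098 bp
Sorted largest to smallest: 2257, 2098, 1334, 309, 213, 187, 146 bp.

2257, 2098, 1334, 309, 213, 187, 146 bp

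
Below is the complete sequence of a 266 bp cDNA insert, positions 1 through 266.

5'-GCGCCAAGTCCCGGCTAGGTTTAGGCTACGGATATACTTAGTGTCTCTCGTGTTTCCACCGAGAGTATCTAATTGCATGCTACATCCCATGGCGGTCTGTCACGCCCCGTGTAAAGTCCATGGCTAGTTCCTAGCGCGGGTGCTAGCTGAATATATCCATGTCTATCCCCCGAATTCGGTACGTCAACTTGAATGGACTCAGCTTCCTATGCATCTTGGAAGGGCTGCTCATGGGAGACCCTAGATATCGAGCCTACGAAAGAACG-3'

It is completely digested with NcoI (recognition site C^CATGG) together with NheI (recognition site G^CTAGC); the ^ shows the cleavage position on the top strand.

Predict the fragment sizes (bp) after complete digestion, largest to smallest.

NcoI sites (CCATGG) start at positions 87, 118.
NcoI cuts after the first base of each site, so after positions 87, 118.
The NheI site (GCTAGC) starts at position 142.
NheI cuts after the first base of each site, so after position 142.
Combined cut positions: 87, 118, 142.
Linear molecule, 3 cuts → 4 fragments:
  1–87 → 87 bp
  88–118 → 31 bp
  119–142 → 24 bp
  143–266 → 124 bp
Sorted largest to smallest: 124, 87, 31, 24 bp.

124, 87, 31, 24 bp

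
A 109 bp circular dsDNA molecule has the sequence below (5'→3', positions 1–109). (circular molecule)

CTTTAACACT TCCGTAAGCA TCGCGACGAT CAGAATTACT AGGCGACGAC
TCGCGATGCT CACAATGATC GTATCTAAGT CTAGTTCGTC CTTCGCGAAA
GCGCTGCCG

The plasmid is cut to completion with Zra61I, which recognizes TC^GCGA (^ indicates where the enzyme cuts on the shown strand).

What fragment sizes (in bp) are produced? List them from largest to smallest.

Zra61I sites (TCGCGA) start at positions 21, 51, 93.
Zra61I cuts after base 2 of each site, so after positions 22, 52, 94.
Circular molecule, 3 cuts → 3 fragments:
  23–52 → 30 bp
  53–94 → 42 bp
  95–109 then 1–22 → 15 + 22 = 37 bp
Sorted largest to smallest: 42, 37, 30 bp.

42, 37, 30 bp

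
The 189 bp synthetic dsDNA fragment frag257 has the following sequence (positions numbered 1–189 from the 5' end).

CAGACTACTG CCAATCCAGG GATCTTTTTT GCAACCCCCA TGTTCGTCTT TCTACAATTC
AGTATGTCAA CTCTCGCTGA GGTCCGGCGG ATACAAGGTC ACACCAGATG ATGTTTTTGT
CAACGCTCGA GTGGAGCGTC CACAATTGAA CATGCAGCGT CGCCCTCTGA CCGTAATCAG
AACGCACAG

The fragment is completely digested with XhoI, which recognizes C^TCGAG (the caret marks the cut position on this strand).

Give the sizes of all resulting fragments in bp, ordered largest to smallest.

The XhoI site (CTCGAG) starts at position 126.
XhoI cuts after the first base of each site, so after position 126.
Linear molecule, 1 cut → 2 fragments:
  1–126 → 126 bp
  127–189 → 63 bp
Sorted largest to smallest: 126, 63 bp.

126, 63 bp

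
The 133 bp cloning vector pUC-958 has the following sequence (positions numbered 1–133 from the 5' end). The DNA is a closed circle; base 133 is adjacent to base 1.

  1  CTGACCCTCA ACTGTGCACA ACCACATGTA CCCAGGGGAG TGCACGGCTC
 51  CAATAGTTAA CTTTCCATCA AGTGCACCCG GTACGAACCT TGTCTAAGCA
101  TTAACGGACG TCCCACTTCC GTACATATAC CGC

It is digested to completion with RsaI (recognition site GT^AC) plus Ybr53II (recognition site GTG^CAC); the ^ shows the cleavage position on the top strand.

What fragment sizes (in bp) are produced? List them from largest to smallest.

RsaI sites (GTAC) start at positions 28, 81, 121.
RsaI cuts after base 2 of each site, so after positions 29, 82, 122.
Ybr53II sites (GTGCAC) start at positions 14, 40, 72.
Ybr53II cuts after base 3 of each site, so after positions 16, 42, 74.
Combined cut positions: 16, 29, 42, 74, 82, 122.
Circular molecule, 6 cuts → 6 fragments:
  17–29 → 13 bp
  30–42 → 13 bp
  43–74 → 32 bp
  75–82 → 8 bp
  83–122 → 40 bp
  123–133 then 1–16 → 11 + 16 = 27 bp
Sorted largest to smallest: 40, 32, 27, 13, 13, 8 bp.

40, 32, 27, 13, 13, 8 bp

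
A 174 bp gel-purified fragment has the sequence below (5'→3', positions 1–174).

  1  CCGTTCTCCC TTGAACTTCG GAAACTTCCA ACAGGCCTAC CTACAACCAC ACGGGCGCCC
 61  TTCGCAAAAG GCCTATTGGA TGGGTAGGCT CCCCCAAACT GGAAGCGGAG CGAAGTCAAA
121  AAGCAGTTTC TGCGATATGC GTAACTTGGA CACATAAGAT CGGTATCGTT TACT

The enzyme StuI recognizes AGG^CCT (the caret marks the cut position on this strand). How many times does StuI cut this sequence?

2

AGGCCT occurs starting at positions 33, 69.
StuI cuts at 2 sites.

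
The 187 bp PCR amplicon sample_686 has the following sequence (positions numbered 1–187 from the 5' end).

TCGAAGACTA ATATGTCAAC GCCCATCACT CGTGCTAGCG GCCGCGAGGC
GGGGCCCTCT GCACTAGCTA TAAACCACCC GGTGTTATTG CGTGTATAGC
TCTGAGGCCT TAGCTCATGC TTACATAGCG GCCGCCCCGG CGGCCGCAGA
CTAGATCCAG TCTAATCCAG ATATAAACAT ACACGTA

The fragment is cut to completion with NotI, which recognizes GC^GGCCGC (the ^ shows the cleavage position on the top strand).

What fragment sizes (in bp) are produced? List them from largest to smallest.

NotI sites (GCGGCCGC) start at positions 38, 128, 140.
NotI cuts after base 2 of each site, so after positions 39, 129, 141.
Linear molecule, 3 cuts → 4 fragments:
  1–39 → 39 bp
  40–129 → 90 bp
  130–141 → 12 bp
  142–187 → 46 bp
Sorted largest to smallest: 90, 46, 39, 12 bp.

90, 46, 39, 12 bp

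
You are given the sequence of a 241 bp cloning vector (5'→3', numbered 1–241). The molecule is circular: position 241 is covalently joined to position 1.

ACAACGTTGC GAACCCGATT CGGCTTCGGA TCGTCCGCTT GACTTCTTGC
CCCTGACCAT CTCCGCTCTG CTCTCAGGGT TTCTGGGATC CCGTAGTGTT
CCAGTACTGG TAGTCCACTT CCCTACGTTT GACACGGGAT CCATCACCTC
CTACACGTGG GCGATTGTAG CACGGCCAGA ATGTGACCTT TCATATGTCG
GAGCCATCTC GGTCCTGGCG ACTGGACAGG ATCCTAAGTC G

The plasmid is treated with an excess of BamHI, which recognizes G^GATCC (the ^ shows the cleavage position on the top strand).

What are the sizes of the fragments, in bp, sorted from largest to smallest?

BamHI sites (GGATCC) start at positions 86, 137, 229.
BamHI cuts after the first base of each site, so after positions 86, 137, 229.
Circular molecule, 3 cuts → 3 fragments:
  87–137 → 51 bp
  138–229 → 92 bp
  230–241 then 1–86 → 12 + 86 = 98 bp
Sorted largest to smallest: 98, 92, 51 bp.

98, 92, 51 bp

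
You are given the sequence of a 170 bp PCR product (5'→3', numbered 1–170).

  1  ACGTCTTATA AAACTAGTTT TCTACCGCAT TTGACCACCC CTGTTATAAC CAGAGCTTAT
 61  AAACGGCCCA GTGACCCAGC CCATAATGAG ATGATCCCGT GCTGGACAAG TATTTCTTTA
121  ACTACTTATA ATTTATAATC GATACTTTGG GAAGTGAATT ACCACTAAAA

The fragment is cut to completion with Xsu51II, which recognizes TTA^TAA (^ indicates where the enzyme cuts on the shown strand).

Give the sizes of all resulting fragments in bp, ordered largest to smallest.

Xsu51II sites (TTATAA) start at positions 6, 44, 57, 126, 133.
Xsu51II cuts after base 3 of each site, so after positions 8, 46, 59, 128, 135.
Linear molecule, 5 cuts → 6 fragments:
  1–8 → 8 bp
  9–46 → 38 bp
  47–59 → 13 bp
  60–128 → 69 bp
  129–135 → 7 bp
  136–170 → 35 bp
Sorted largest to smallest: 69, 38, 35, 13, 8, 7 bp.

69, 38, 35, 13, 8, 7 bp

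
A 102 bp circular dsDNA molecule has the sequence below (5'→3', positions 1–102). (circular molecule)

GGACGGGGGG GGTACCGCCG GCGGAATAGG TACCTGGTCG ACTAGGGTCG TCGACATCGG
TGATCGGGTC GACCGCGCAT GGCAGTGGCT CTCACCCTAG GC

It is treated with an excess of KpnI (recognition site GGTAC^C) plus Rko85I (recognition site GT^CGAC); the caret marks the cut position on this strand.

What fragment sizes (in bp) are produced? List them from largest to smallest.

48, 18, 18, 13, 5 bp

KpnI sites (GGTACC) start at positions 11, 29.
KpnI cuts after base 5 of each site (before the last base), so after positions 15, 33.
Rko85I sites (GTCGAC) start at positions 37, 50, 68.
Rko85I cuts after base 2 of each site, so after positions 38, 51, 69.
Combined cut positions: 15, 33, 38, 51, 69.
Circular molecule, 5 cuts → 5 fragments:
  16–33 → 18 bp
  34–38 → 5 bp
  39–51 → 13 bp
  52–69 → 18 bp
  70–102 then 1–15 → 33 + 15 = 48 bp
Sorted largest to smallest: 48, 18, 18, 13, 5 bp.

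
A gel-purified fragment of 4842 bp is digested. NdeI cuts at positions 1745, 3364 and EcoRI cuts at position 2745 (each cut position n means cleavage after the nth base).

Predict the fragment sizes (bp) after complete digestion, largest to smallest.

Combined cut positions (sorted): 1745, 2745, 3364.
Linear molecule, 3 cuts → 4 fragments:
  1745 − 0 = 1745 bp
  2745 − 1745 = 1000 bp
  3364 − 2745 = 619 bp
  4842 − 3364 = 1478 bp
Sorted largest to smallest: 1745, 1478, 1000, 619 bp.

1745, 1478, 1000, 619 bp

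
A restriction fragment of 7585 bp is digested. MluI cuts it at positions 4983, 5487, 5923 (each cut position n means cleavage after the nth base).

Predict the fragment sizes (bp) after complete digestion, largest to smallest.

4983, 1662, 504, 436 bp

Linear molecule, 3 cuts → 4 fragments:
  4983 − 0 = 4983 bp
  5487 − 4983 = 504 bp
  5923 − 5487 = 436 bp
  7585 − 5923 = 1662 bp
Sorted largest to smallest: 4983, 1662, 504, 436 bp.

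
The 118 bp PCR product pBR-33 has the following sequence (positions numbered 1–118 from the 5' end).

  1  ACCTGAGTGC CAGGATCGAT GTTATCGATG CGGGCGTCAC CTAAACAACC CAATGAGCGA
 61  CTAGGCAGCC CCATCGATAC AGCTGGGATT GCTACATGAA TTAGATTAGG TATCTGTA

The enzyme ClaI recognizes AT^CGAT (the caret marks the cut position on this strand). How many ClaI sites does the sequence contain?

3

ATCGAT occurs starting at positions 15, 24, 73.
ClaI cuts at 3 sites.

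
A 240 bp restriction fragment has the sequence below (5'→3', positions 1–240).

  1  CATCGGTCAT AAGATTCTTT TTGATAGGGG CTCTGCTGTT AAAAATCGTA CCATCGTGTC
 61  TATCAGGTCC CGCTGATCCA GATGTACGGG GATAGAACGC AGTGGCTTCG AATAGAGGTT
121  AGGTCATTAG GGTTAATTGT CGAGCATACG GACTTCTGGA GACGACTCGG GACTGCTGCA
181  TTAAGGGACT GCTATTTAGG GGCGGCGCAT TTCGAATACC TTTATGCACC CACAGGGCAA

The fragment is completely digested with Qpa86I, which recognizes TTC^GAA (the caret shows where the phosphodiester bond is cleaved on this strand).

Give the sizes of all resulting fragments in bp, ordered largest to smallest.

109, 104, 27 bp

Qpa86I sites (TTCGAA) start at positions 107, 211.
Qpa86I cuts after base 3 of each site, so after positions 109, 213.
Linear molecule, 2 cuts → 3 fragments:
  1–109 → 109 bp
  110–213 → 104 bp
  214–240 → 27 bp
Sorted largest to smallest: 109, 104, 27 bp.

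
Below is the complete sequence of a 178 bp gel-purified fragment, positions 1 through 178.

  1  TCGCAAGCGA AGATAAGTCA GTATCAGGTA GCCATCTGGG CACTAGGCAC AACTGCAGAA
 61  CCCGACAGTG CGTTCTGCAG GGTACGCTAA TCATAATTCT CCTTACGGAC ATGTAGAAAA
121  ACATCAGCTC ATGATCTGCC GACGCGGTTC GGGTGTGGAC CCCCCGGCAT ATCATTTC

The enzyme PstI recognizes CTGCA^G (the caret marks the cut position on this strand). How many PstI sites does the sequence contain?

CTGCAG occurs starting at positions 53, 75.
PstI cuts at 2 sites.

2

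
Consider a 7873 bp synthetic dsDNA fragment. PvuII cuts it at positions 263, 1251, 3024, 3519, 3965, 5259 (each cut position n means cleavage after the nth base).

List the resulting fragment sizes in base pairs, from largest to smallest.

2614, 1773, 1294, 988, 495, 446, 263 bp

Linear molecule, 6 cuts → 7 fragments:
  263 − 0 = 263 bp
  1251 − 263 = 988 bp
  3024 − 1251 = 1773 bp
  3519 − 3024 = 495 bp
  3965 − 3519 = 446 bp
  5259 − 3965 = 1294 bp
  7873 − 5259 = 2614 bp
Sorted largest to smallest: 2614, 1773, 1294, 988, 495, 446, 263 bp.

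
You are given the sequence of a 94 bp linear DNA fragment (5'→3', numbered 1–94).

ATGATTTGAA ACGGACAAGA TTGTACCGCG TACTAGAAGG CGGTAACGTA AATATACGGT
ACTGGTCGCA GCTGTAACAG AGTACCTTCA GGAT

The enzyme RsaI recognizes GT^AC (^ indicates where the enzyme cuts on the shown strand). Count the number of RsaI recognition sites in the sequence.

4

GTAC occurs starting at positions 23, 30, 59, 82.
RsaI cuts at 4 sites.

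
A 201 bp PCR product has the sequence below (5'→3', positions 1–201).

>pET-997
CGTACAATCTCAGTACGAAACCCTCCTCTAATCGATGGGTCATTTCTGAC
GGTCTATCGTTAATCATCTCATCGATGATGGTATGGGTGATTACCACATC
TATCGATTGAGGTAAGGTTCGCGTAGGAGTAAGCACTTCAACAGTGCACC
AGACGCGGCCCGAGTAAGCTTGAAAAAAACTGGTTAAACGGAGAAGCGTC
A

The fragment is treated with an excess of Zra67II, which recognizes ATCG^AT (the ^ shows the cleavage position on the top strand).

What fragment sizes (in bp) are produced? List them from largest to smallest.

Zra67II sites (ATCGAT) start at positions 31, 71, 102.
Zra67II cuts after base 4 of each site, so after positions 34, 74, 105.
Linear molecule, 3 cuts → 4 fragments:
  1–34 → 34 bp
  35–74 → 40 bp
  75–105 → 31 bp
  106–201 → 96 bp
Sorted largest to smallest: 96, 40, 34, 31 bp.

96, 40, 34, 31 bp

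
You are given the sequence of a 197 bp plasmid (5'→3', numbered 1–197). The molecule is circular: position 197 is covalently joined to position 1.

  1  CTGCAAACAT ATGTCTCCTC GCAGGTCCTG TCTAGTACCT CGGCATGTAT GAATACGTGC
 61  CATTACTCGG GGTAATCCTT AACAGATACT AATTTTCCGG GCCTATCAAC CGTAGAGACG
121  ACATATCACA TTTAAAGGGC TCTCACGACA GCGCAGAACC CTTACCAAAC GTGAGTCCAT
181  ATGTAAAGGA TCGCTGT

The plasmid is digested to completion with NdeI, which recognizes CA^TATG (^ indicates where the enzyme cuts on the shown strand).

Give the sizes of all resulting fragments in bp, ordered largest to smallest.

NdeI sites (CATATG) start at positions 8, 178.
NdeI cuts after base 2 of each site, so after positions 9, 179.
Circular molecule, 2 cuts → 2 fragments:
  10–179 → 170 bp
  180–197 then 1–9 → 18 + 9 = 27 bp
Sorted largest to smallest: 170, 27 bp.

170, 27 bp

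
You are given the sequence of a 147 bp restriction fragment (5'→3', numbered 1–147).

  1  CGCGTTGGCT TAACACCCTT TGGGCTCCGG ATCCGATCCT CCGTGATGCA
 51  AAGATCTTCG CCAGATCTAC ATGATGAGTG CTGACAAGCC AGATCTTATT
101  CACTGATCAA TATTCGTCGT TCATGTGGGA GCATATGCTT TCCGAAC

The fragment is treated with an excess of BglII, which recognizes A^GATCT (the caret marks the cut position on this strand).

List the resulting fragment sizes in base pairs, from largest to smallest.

BglII sites (AGATCT) start at positions 52, 63, 91.
BglII cuts after the first base of each site, so after positions 52, 63, 91.
Linear molecule, 3 cuts → 4 fragments:
  1–52 → 52 bp
  53–63 → 11 bp
  64–91 → 28 bp
  92–147 → 56 bp
Sorted largest to smallest: 56, 52, 28, 11 bp.

56, 52, 28, 11 bp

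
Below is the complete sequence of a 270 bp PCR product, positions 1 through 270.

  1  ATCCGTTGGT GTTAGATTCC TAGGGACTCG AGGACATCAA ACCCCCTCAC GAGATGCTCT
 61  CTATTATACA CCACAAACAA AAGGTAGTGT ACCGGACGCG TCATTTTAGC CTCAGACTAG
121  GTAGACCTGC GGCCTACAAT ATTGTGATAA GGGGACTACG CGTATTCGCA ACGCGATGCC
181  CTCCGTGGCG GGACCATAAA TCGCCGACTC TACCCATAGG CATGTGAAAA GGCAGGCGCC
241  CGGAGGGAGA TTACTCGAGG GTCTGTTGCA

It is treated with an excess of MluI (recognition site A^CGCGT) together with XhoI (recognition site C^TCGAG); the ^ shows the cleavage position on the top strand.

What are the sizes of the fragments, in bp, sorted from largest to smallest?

96, 69, 62, 27, 16 bp

MluI sites (ACGCGT) start at positions 96, 158.
MluI cuts after the first base of each site, so after positions 96, 158.
XhoI sites (CTCGAG) start at positions 27, 254.
XhoI cuts after the first base of each site, so after positions 27, 254.
Combined cut positions: 27, 96, 158, 254.
Linear molecule, 4 cuts → 5 fragments:
  1–27 → 27 bp
  28–96 → 69 bp
  97–158 → 62 bp
  159–254 → 96 bp
  255–270 → 16 bp
Sorted largest to smallest: 96, 69, 62, 27, 16 bp.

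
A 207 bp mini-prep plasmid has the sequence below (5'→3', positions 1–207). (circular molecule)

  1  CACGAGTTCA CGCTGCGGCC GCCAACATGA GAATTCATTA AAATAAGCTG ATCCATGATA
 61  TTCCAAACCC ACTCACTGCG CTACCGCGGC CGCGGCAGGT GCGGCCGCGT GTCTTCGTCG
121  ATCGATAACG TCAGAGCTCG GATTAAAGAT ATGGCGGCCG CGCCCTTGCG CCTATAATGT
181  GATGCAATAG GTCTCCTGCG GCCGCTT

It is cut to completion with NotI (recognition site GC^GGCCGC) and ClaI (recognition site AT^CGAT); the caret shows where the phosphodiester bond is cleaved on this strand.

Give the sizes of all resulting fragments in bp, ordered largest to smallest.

NotI sites (GCGGCCGC) start at positions 15, 86, 101, 154, 198.
NotI cuts after base 2 of each site, so after positions 16, 87, 102, 155, 199.
The ClaI site (ATCGAT) starts at position 121.
ClaI cuts after base 2 of each site, so after position 122.
Combined cut positions: 16, 87, 102, 122, 155, 199.
Circular molecule, 6 cuts → 6 fragments:
  17–87 → 71 bp
  88–102 → 15 bp
  103–122 → 20 bp
  123–155 → 33 bp
  156–199 → 44 bp
  200–207 then 1–16 → 8 + 16 = 24 bp
Sorted largest to smallest: 71, 44, 33, 24, 20, 15 bp.

71, 44, 33, 24, 20, 15 bp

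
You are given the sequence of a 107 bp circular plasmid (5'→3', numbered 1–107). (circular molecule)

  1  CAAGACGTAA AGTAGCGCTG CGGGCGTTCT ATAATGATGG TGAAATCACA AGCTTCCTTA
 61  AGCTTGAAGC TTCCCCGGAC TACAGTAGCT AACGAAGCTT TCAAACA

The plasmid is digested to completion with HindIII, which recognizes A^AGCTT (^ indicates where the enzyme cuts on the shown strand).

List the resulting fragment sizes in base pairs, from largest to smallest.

62, 28, 10, 7 bp

HindIII sites (AAGCTT) start at positions 50, 60, 67, 95.
HindIII cuts after the first base of each site, so after positions 50, 60, 67, 95.
Circular molecule, 4 cuts → 4 fragments:
  51–60 → 10 bp
  61–67 → 7 bp
  68–95 → 28 bp
  96–107 then 1–50 → 12 + 50 = 62 bp
Sorted largest to smallest: 62, 28, 10, 7 bp.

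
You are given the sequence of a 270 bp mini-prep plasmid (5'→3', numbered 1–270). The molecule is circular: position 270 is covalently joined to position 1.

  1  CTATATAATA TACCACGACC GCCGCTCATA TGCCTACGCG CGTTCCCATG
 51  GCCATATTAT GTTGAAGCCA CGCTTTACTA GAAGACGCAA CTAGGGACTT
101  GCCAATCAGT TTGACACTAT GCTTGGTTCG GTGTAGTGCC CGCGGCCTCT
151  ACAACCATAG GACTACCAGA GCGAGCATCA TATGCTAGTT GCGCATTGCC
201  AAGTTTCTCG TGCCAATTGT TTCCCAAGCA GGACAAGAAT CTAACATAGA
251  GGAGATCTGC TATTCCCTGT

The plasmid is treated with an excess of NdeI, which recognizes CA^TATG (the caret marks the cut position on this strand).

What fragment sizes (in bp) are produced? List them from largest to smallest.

NdeI sites (CATATG) start at positions 27, 179.
NdeI cuts after base 2 of each site, so after positions 28, 180.
Circular molecule, 2 cuts → 2 fragments:
  29–180 → 152 bp
  181–270 then 1–28 → 90 + 28 = 118 bp
Sorted largest to smallest: 152, 118 bp.

152, 118 bp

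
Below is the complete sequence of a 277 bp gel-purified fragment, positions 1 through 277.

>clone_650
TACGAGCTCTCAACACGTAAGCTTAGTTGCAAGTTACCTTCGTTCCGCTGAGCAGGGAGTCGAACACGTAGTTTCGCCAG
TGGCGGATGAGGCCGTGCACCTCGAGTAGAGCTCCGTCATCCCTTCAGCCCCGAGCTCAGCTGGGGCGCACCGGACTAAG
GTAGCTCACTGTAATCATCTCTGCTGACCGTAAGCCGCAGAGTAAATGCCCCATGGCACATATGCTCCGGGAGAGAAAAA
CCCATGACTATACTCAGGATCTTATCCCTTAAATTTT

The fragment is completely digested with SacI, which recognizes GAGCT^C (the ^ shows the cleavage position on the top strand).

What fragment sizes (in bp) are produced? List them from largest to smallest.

140, 105, 24, 8 bp

SacI sites (GAGCTC) start at positions 4, 109, 133.
SacI cuts after base 5 of each site (before the last base), so after positions 8, 113, 137.
Linear molecule, 3 cuts → 4 fragments:
  1–8 → 8 bp
  9–113 → 105 bp
  114–137 → 24 bp
  138–277 → 140 bp
Sorted largest to smallest: 140, 105, 24, 8 bp.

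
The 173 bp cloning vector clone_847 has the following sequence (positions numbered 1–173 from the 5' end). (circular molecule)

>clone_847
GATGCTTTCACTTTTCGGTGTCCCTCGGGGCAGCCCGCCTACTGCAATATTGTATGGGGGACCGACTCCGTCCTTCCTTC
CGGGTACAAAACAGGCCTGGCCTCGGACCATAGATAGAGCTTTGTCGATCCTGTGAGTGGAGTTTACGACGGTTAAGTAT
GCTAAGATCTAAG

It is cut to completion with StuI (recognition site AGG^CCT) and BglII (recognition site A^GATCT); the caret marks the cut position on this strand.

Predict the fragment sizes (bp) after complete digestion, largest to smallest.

The StuI site (AGGCCT) starts at position 93.
StuI cuts after base 3 of each site, so after position 95.
The BglII site (AGATCT) starts at position 165.
BglII cuts after the first base of each site, so after position 165.
Combined cut positions: 95, 165.
Circular molecule, 2 cuts → 2 fragments:
  96–165 → 70 bp
  166–173 then 1–95 → 8 + 95 = 103 bp
Sorted largest to smallest: 103, 70 bp.

103, 70 bp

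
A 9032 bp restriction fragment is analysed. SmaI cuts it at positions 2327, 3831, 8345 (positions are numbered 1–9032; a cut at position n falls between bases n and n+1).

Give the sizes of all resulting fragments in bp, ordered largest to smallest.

4514, 2327, 1504, 687 bp

Linear molecule, 3 cuts → 4 fragments:
  2327 − 0 = 2327 bp
  3831 − 2327 = 1504 bp
  8345 − 3831 = 4514 bp
  9032 − 8345 = 687 bp
Sorted largest to smallest: 4514, 2327, 1504, 687 bp.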